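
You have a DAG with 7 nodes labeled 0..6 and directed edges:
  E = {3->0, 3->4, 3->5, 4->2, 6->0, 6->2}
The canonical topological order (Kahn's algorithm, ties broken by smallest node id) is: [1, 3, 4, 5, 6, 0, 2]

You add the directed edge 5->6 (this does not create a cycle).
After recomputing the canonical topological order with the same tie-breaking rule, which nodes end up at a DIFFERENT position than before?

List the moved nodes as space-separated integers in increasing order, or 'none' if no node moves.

Answer: none

Derivation:
Old toposort: [1, 3, 4, 5, 6, 0, 2]
Added edge 5->6
Recompute Kahn (smallest-id tiebreak):
  initial in-degrees: [2, 0, 2, 0, 1, 1, 1]
  ready (indeg=0): [1, 3]
  pop 1: no out-edges | ready=[3] | order so far=[1]
  pop 3: indeg[0]->1; indeg[4]->0; indeg[5]->0 | ready=[4, 5] | order so far=[1, 3]
  pop 4: indeg[2]->1 | ready=[5] | order so far=[1, 3, 4]
  pop 5: indeg[6]->0 | ready=[6] | order so far=[1, 3, 4, 5]
  pop 6: indeg[0]->0; indeg[2]->0 | ready=[0, 2] | order so far=[1, 3, 4, 5, 6]
  pop 0: no out-edges | ready=[2] | order so far=[1, 3, 4, 5, 6, 0]
  pop 2: no out-edges | ready=[] | order so far=[1, 3, 4, 5, 6, 0, 2]
New canonical toposort: [1, 3, 4, 5, 6, 0, 2]
Compare positions:
  Node 0: index 5 -> 5 (same)
  Node 1: index 0 -> 0 (same)
  Node 2: index 6 -> 6 (same)
  Node 3: index 1 -> 1 (same)
  Node 4: index 2 -> 2 (same)
  Node 5: index 3 -> 3 (same)
  Node 6: index 4 -> 4 (same)
Nodes that changed position: none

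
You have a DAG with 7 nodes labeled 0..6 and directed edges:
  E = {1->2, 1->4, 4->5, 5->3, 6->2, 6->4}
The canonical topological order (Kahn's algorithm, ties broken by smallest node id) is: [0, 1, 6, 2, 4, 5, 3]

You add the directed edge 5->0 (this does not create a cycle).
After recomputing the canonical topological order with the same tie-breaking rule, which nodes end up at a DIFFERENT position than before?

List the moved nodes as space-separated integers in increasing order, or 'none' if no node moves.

Old toposort: [0, 1, 6, 2, 4, 5, 3]
Added edge 5->0
Recompute Kahn (smallest-id tiebreak):
  initial in-degrees: [1, 0, 2, 1, 2, 1, 0]
  ready (indeg=0): [1, 6]
  pop 1: indeg[2]->1; indeg[4]->1 | ready=[6] | order so far=[1]
  pop 6: indeg[2]->0; indeg[4]->0 | ready=[2, 4] | order so far=[1, 6]
  pop 2: no out-edges | ready=[4] | order so far=[1, 6, 2]
  pop 4: indeg[5]->0 | ready=[5] | order so far=[1, 6, 2, 4]
  pop 5: indeg[0]->0; indeg[3]->0 | ready=[0, 3] | order so far=[1, 6, 2, 4, 5]
  pop 0: no out-edges | ready=[3] | order so far=[1, 6, 2, 4, 5, 0]
  pop 3: no out-edges | ready=[] | order so far=[1, 6, 2, 4, 5, 0, 3]
New canonical toposort: [1, 6, 2, 4, 5, 0, 3]
Compare positions:
  Node 0: index 0 -> 5 (moved)
  Node 1: index 1 -> 0 (moved)
  Node 2: index 3 -> 2 (moved)
  Node 3: index 6 -> 6 (same)
  Node 4: index 4 -> 3 (moved)
  Node 5: index 5 -> 4 (moved)
  Node 6: index 2 -> 1 (moved)
Nodes that changed position: 0 1 2 4 5 6

Answer: 0 1 2 4 5 6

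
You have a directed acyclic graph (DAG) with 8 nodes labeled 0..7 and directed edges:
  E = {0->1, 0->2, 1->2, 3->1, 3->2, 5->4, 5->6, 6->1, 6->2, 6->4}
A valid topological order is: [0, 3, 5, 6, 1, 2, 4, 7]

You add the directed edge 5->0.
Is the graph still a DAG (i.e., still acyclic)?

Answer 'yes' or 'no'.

Given toposort: [0, 3, 5, 6, 1, 2, 4, 7]
Position of 5: index 2; position of 0: index 0
New edge 5->0: backward (u after v in old order)
Backward edge: old toposort is now invalid. Check if this creates a cycle.
Does 0 already reach 5? Reachable from 0: [0, 1, 2]. NO -> still a DAG (reorder needed).
Still a DAG? yes

Answer: yes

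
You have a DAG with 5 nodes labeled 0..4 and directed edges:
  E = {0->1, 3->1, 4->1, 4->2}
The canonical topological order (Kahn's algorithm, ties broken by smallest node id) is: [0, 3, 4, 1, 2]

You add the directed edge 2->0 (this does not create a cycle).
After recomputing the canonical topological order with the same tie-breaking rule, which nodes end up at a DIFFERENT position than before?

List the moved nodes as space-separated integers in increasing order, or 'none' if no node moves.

Answer: 0 1 2 3 4

Derivation:
Old toposort: [0, 3, 4, 1, 2]
Added edge 2->0
Recompute Kahn (smallest-id tiebreak):
  initial in-degrees: [1, 3, 1, 0, 0]
  ready (indeg=0): [3, 4]
  pop 3: indeg[1]->2 | ready=[4] | order so far=[3]
  pop 4: indeg[1]->1; indeg[2]->0 | ready=[2] | order so far=[3, 4]
  pop 2: indeg[0]->0 | ready=[0] | order so far=[3, 4, 2]
  pop 0: indeg[1]->0 | ready=[1] | order so far=[3, 4, 2, 0]
  pop 1: no out-edges | ready=[] | order so far=[3, 4, 2, 0, 1]
New canonical toposort: [3, 4, 2, 0, 1]
Compare positions:
  Node 0: index 0 -> 3 (moved)
  Node 1: index 3 -> 4 (moved)
  Node 2: index 4 -> 2 (moved)
  Node 3: index 1 -> 0 (moved)
  Node 4: index 2 -> 1 (moved)
Nodes that changed position: 0 1 2 3 4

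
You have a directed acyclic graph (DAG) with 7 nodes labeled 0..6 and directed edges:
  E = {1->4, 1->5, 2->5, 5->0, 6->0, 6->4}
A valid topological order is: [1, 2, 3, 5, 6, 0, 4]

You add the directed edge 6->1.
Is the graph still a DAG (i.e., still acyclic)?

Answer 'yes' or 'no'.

Answer: yes

Derivation:
Given toposort: [1, 2, 3, 5, 6, 0, 4]
Position of 6: index 4; position of 1: index 0
New edge 6->1: backward (u after v in old order)
Backward edge: old toposort is now invalid. Check if this creates a cycle.
Does 1 already reach 6? Reachable from 1: [0, 1, 4, 5]. NO -> still a DAG (reorder needed).
Still a DAG? yes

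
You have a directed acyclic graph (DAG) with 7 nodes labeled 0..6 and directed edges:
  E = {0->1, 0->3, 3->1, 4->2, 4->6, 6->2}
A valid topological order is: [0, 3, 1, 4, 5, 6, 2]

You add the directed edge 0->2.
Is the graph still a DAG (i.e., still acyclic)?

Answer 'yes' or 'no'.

Answer: yes

Derivation:
Given toposort: [0, 3, 1, 4, 5, 6, 2]
Position of 0: index 0; position of 2: index 6
New edge 0->2: forward
Forward edge: respects the existing order. Still a DAG, same toposort still valid.
Still a DAG? yes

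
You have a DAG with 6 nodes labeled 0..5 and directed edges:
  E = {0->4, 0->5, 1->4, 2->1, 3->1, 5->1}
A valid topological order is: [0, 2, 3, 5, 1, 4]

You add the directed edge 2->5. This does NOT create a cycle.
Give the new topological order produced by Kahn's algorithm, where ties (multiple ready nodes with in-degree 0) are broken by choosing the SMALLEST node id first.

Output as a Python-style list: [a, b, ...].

Old toposort: [0, 2, 3, 5, 1, 4]
Added edge: 2->5
Position of 2 (1) < position of 5 (3). Old order still valid.
Run Kahn's algorithm (break ties by smallest node id):
  initial in-degrees: [0, 3, 0, 0, 2, 2]
  ready (indeg=0): [0, 2, 3]
  pop 0: indeg[4]->1; indeg[5]->1 | ready=[2, 3] | order so far=[0]
  pop 2: indeg[1]->2; indeg[5]->0 | ready=[3, 5] | order so far=[0, 2]
  pop 3: indeg[1]->1 | ready=[5] | order so far=[0, 2, 3]
  pop 5: indeg[1]->0 | ready=[1] | order so far=[0, 2, 3, 5]
  pop 1: indeg[4]->0 | ready=[4] | order so far=[0, 2, 3, 5, 1]
  pop 4: no out-edges | ready=[] | order so far=[0, 2, 3, 5, 1, 4]
  Result: [0, 2, 3, 5, 1, 4]

Answer: [0, 2, 3, 5, 1, 4]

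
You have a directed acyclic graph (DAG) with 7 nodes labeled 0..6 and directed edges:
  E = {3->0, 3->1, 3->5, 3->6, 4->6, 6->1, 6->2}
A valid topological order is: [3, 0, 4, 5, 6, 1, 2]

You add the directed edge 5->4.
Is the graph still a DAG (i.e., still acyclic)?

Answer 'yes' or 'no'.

Given toposort: [3, 0, 4, 5, 6, 1, 2]
Position of 5: index 3; position of 4: index 2
New edge 5->4: backward (u after v in old order)
Backward edge: old toposort is now invalid. Check if this creates a cycle.
Does 4 already reach 5? Reachable from 4: [1, 2, 4, 6]. NO -> still a DAG (reorder needed).
Still a DAG? yes

Answer: yes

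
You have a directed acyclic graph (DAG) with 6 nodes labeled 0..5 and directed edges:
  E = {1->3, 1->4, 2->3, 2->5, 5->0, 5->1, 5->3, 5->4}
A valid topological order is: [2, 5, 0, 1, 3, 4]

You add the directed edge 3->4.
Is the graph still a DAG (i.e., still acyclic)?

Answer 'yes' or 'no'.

Answer: yes

Derivation:
Given toposort: [2, 5, 0, 1, 3, 4]
Position of 3: index 4; position of 4: index 5
New edge 3->4: forward
Forward edge: respects the existing order. Still a DAG, same toposort still valid.
Still a DAG? yes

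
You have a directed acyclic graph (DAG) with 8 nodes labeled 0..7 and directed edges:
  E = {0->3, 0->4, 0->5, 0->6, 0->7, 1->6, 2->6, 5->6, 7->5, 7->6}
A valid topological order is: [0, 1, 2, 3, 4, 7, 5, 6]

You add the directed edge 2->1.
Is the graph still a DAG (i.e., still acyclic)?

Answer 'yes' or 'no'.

Given toposort: [0, 1, 2, 3, 4, 7, 5, 6]
Position of 2: index 2; position of 1: index 1
New edge 2->1: backward (u after v in old order)
Backward edge: old toposort is now invalid. Check if this creates a cycle.
Does 1 already reach 2? Reachable from 1: [1, 6]. NO -> still a DAG (reorder needed).
Still a DAG? yes

Answer: yes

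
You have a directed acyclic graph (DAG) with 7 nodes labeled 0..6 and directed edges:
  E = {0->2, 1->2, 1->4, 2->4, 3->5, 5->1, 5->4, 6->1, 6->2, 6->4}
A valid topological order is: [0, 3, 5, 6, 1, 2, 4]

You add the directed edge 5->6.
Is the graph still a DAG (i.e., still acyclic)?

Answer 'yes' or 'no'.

Answer: yes

Derivation:
Given toposort: [0, 3, 5, 6, 1, 2, 4]
Position of 5: index 2; position of 6: index 3
New edge 5->6: forward
Forward edge: respects the existing order. Still a DAG, same toposort still valid.
Still a DAG? yes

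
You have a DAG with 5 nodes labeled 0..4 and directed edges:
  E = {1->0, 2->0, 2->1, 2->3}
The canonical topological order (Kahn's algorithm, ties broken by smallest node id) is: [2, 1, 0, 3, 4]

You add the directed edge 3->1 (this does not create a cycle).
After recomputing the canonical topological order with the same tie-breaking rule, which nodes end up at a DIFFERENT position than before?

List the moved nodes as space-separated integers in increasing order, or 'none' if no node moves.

Old toposort: [2, 1, 0, 3, 4]
Added edge 3->1
Recompute Kahn (smallest-id tiebreak):
  initial in-degrees: [2, 2, 0, 1, 0]
  ready (indeg=0): [2, 4]
  pop 2: indeg[0]->1; indeg[1]->1; indeg[3]->0 | ready=[3, 4] | order so far=[2]
  pop 3: indeg[1]->0 | ready=[1, 4] | order so far=[2, 3]
  pop 1: indeg[0]->0 | ready=[0, 4] | order so far=[2, 3, 1]
  pop 0: no out-edges | ready=[4] | order so far=[2, 3, 1, 0]
  pop 4: no out-edges | ready=[] | order so far=[2, 3, 1, 0, 4]
New canonical toposort: [2, 3, 1, 0, 4]
Compare positions:
  Node 0: index 2 -> 3 (moved)
  Node 1: index 1 -> 2 (moved)
  Node 2: index 0 -> 0 (same)
  Node 3: index 3 -> 1 (moved)
  Node 4: index 4 -> 4 (same)
Nodes that changed position: 0 1 3

Answer: 0 1 3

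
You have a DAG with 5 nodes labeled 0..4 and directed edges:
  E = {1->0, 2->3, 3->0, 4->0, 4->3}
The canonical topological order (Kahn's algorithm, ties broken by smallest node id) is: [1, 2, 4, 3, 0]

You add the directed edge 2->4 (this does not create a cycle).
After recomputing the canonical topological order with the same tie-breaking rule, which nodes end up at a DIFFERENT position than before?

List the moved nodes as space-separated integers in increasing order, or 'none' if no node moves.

Old toposort: [1, 2, 4, 3, 0]
Added edge 2->4
Recompute Kahn (smallest-id tiebreak):
  initial in-degrees: [3, 0, 0, 2, 1]
  ready (indeg=0): [1, 2]
  pop 1: indeg[0]->2 | ready=[2] | order so far=[1]
  pop 2: indeg[3]->1; indeg[4]->0 | ready=[4] | order so far=[1, 2]
  pop 4: indeg[0]->1; indeg[3]->0 | ready=[3] | order so far=[1, 2, 4]
  pop 3: indeg[0]->0 | ready=[0] | order so far=[1, 2, 4, 3]
  pop 0: no out-edges | ready=[] | order so far=[1, 2, 4, 3, 0]
New canonical toposort: [1, 2, 4, 3, 0]
Compare positions:
  Node 0: index 4 -> 4 (same)
  Node 1: index 0 -> 0 (same)
  Node 2: index 1 -> 1 (same)
  Node 3: index 3 -> 3 (same)
  Node 4: index 2 -> 2 (same)
Nodes that changed position: none

Answer: none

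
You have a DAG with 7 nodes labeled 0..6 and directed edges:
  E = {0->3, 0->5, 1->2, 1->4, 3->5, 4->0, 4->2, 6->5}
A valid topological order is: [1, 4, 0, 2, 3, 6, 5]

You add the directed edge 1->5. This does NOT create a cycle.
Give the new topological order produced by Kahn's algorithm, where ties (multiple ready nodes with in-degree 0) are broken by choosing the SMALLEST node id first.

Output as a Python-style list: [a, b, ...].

Old toposort: [1, 4, 0, 2, 3, 6, 5]
Added edge: 1->5
Position of 1 (0) < position of 5 (6). Old order still valid.
Run Kahn's algorithm (break ties by smallest node id):
  initial in-degrees: [1, 0, 2, 1, 1, 4, 0]
  ready (indeg=0): [1, 6]
  pop 1: indeg[2]->1; indeg[4]->0; indeg[5]->3 | ready=[4, 6] | order so far=[1]
  pop 4: indeg[0]->0; indeg[2]->0 | ready=[0, 2, 6] | order so far=[1, 4]
  pop 0: indeg[3]->0; indeg[5]->2 | ready=[2, 3, 6] | order so far=[1, 4, 0]
  pop 2: no out-edges | ready=[3, 6] | order so far=[1, 4, 0, 2]
  pop 3: indeg[5]->1 | ready=[6] | order so far=[1, 4, 0, 2, 3]
  pop 6: indeg[5]->0 | ready=[5] | order so far=[1, 4, 0, 2, 3, 6]
  pop 5: no out-edges | ready=[] | order so far=[1, 4, 0, 2, 3, 6, 5]
  Result: [1, 4, 0, 2, 3, 6, 5]

Answer: [1, 4, 0, 2, 3, 6, 5]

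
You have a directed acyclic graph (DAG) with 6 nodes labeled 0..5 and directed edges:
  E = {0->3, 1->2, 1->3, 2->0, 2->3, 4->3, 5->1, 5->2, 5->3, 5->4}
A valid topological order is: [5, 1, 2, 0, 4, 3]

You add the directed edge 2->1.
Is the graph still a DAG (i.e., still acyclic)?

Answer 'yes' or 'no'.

Answer: no

Derivation:
Given toposort: [5, 1, 2, 0, 4, 3]
Position of 2: index 2; position of 1: index 1
New edge 2->1: backward (u after v in old order)
Backward edge: old toposort is now invalid. Check if this creates a cycle.
Does 1 already reach 2? Reachable from 1: [0, 1, 2, 3]. YES -> cycle!
Still a DAG? no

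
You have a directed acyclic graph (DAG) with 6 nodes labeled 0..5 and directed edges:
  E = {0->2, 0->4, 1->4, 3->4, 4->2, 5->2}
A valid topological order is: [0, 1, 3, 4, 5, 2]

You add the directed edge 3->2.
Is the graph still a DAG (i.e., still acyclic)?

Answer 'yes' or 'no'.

Answer: yes

Derivation:
Given toposort: [0, 1, 3, 4, 5, 2]
Position of 3: index 2; position of 2: index 5
New edge 3->2: forward
Forward edge: respects the existing order. Still a DAG, same toposort still valid.
Still a DAG? yes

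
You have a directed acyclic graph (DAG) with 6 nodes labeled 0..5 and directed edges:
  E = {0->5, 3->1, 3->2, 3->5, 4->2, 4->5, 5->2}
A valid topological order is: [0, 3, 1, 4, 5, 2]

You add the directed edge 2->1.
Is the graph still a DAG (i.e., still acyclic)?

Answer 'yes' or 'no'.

Given toposort: [0, 3, 1, 4, 5, 2]
Position of 2: index 5; position of 1: index 2
New edge 2->1: backward (u after v in old order)
Backward edge: old toposort is now invalid. Check if this creates a cycle.
Does 1 already reach 2? Reachable from 1: [1]. NO -> still a DAG (reorder needed).
Still a DAG? yes

Answer: yes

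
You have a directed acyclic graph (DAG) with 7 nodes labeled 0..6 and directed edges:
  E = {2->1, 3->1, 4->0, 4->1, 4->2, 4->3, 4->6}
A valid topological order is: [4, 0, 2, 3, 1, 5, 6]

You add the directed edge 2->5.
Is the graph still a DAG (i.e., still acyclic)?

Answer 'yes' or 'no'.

Answer: yes

Derivation:
Given toposort: [4, 0, 2, 3, 1, 5, 6]
Position of 2: index 2; position of 5: index 5
New edge 2->5: forward
Forward edge: respects the existing order. Still a DAG, same toposort still valid.
Still a DAG? yes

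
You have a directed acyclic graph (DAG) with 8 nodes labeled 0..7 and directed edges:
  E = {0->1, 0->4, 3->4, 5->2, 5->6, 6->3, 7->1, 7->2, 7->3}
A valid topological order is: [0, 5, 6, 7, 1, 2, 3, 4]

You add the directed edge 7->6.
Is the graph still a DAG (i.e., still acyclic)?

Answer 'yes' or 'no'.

Given toposort: [0, 5, 6, 7, 1, 2, 3, 4]
Position of 7: index 3; position of 6: index 2
New edge 7->6: backward (u after v in old order)
Backward edge: old toposort is now invalid. Check if this creates a cycle.
Does 6 already reach 7? Reachable from 6: [3, 4, 6]. NO -> still a DAG (reorder needed).
Still a DAG? yes

Answer: yes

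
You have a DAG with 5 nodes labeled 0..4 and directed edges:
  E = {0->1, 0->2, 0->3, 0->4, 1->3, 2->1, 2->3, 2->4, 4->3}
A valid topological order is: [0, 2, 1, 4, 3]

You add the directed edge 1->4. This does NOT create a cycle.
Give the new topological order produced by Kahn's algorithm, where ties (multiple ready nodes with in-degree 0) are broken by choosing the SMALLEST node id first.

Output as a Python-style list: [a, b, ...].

Old toposort: [0, 2, 1, 4, 3]
Added edge: 1->4
Position of 1 (2) < position of 4 (3). Old order still valid.
Run Kahn's algorithm (break ties by smallest node id):
  initial in-degrees: [0, 2, 1, 4, 3]
  ready (indeg=0): [0]
  pop 0: indeg[1]->1; indeg[2]->0; indeg[3]->3; indeg[4]->2 | ready=[2] | order so far=[0]
  pop 2: indeg[1]->0; indeg[3]->2; indeg[4]->1 | ready=[1] | order so far=[0, 2]
  pop 1: indeg[3]->1; indeg[4]->0 | ready=[4] | order so far=[0, 2, 1]
  pop 4: indeg[3]->0 | ready=[3] | order so far=[0, 2, 1, 4]
  pop 3: no out-edges | ready=[] | order so far=[0, 2, 1, 4, 3]
  Result: [0, 2, 1, 4, 3]

Answer: [0, 2, 1, 4, 3]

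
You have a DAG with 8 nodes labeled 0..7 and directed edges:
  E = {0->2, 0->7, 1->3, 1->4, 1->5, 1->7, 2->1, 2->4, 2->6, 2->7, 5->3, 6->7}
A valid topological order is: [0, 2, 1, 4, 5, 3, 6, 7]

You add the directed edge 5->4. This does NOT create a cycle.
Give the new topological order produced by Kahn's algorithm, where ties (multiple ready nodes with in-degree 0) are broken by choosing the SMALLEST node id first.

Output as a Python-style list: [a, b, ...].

Old toposort: [0, 2, 1, 4, 5, 3, 6, 7]
Added edge: 5->4
Position of 5 (4) > position of 4 (3). Must reorder: 5 must now come before 4.
Run Kahn's algorithm (break ties by smallest node id):
  initial in-degrees: [0, 1, 1, 2, 3, 1, 1, 4]
  ready (indeg=0): [0]
  pop 0: indeg[2]->0; indeg[7]->3 | ready=[2] | order so far=[0]
  pop 2: indeg[1]->0; indeg[4]->2; indeg[6]->0; indeg[7]->2 | ready=[1, 6] | order so far=[0, 2]
  pop 1: indeg[3]->1; indeg[4]->1; indeg[5]->0; indeg[7]->1 | ready=[5, 6] | order so far=[0, 2, 1]
  pop 5: indeg[3]->0; indeg[4]->0 | ready=[3, 4, 6] | order so far=[0, 2, 1, 5]
  pop 3: no out-edges | ready=[4, 6] | order so far=[0, 2, 1, 5, 3]
  pop 4: no out-edges | ready=[6] | order so far=[0, 2, 1, 5, 3, 4]
  pop 6: indeg[7]->0 | ready=[7] | order so far=[0, 2, 1, 5, 3, 4, 6]
  pop 7: no out-edges | ready=[] | order so far=[0, 2, 1, 5, 3, 4, 6, 7]
  Result: [0, 2, 1, 5, 3, 4, 6, 7]

Answer: [0, 2, 1, 5, 3, 4, 6, 7]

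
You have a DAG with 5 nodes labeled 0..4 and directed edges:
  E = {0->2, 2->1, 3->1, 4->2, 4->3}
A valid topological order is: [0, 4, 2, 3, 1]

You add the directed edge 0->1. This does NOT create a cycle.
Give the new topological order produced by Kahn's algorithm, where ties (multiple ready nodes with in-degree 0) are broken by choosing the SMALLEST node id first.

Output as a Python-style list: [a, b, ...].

Old toposort: [0, 4, 2, 3, 1]
Added edge: 0->1
Position of 0 (0) < position of 1 (4). Old order still valid.
Run Kahn's algorithm (break ties by smallest node id):
  initial in-degrees: [0, 3, 2, 1, 0]
  ready (indeg=0): [0, 4]
  pop 0: indeg[1]->2; indeg[2]->1 | ready=[4] | order so far=[0]
  pop 4: indeg[2]->0; indeg[3]->0 | ready=[2, 3] | order so far=[0, 4]
  pop 2: indeg[1]->1 | ready=[3] | order so far=[0, 4, 2]
  pop 3: indeg[1]->0 | ready=[1] | order so far=[0, 4, 2, 3]
  pop 1: no out-edges | ready=[] | order so far=[0, 4, 2, 3, 1]
  Result: [0, 4, 2, 3, 1]

Answer: [0, 4, 2, 3, 1]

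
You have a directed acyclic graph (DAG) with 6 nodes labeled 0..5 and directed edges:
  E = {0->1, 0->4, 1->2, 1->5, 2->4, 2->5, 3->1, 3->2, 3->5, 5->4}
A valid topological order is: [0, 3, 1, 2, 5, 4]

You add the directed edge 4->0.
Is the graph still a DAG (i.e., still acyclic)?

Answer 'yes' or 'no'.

Given toposort: [0, 3, 1, 2, 5, 4]
Position of 4: index 5; position of 0: index 0
New edge 4->0: backward (u after v in old order)
Backward edge: old toposort is now invalid. Check if this creates a cycle.
Does 0 already reach 4? Reachable from 0: [0, 1, 2, 4, 5]. YES -> cycle!
Still a DAG? no

Answer: no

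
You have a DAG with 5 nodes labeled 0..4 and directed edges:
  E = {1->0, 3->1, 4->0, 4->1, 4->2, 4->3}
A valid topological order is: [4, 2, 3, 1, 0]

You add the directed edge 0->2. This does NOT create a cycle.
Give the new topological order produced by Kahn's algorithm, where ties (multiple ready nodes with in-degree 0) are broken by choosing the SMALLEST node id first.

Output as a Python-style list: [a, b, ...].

Answer: [4, 3, 1, 0, 2]

Derivation:
Old toposort: [4, 2, 3, 1, 0]
Added edge: 0->2
Position of 0 (4) > position of 2 (1). Must reorder: 0 must now come before 2.
Run Kahn's algorithm (break ties by smallest node id):
  initial in-degrees: [2, 2, 2, 1, 0]
  ready (indeg=0): [4]
  pop 4: indeg[0]->1; indeg[1]->1; indeg[2]->1; indeg[3]->0 | ready=[3] | order so far=[4]
  pop 3: indeg[1]->0 | ready=[1] | order so far=[4, 3]
  pop 1: indeg[0]->0 | ready=[0] | order so far=[4, 3, 1]
  pop 0: indeg[2]->0 | ready=[2] | order so far=[4, 3, 1, 0]
  pop 2: no out-edges | ready=[] | order so far=[4, 3, 1, 0, 2]
  Result: [4, 3, 1, 0, 2]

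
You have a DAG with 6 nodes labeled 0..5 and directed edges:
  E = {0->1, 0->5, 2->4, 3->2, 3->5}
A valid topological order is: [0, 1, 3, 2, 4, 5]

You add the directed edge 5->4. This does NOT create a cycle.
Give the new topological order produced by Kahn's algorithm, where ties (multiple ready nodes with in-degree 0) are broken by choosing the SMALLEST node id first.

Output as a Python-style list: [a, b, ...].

Old toposort: [0, 1, 3, 2, 4, 5]
Added edge: 5->4
Position of 5 (5) > position of 4 (4). Must reorder: 5 must now come before 4.
Run Kahn's algorithm (break ties by smallest node id):
  initial in-degrees: [0, 1, 1, 0, 2, 2]
  ready (indeg=0): [0, 3]
  pop 0: indeg[1]->0; indeg[5]->1 | ready=[1, 3] | order so far=[0]
  pop 1: no out-edges | ready=[3] | order so far=[0, 1]
  pop 3: indeg[2]->0; indeg[5]->0 | ready=[2, 5] | order so far=[0, 1, 3]
  pop 2: indeg[4]->1 | ready=[5] | order so far=[0, 1, 3, 2]
  pop 5: indeg[4]->0 | ready=[4] | order so far=[0, 1, 3, 2, 5]
  pop 4: no out-edges | ready=[] | order so far=[0, 1, 3, 2, 5, 4]
  Result: [0, 1, 3, 2, 5, 4]

Answer: [0, 1, 3, 2, 5, 4]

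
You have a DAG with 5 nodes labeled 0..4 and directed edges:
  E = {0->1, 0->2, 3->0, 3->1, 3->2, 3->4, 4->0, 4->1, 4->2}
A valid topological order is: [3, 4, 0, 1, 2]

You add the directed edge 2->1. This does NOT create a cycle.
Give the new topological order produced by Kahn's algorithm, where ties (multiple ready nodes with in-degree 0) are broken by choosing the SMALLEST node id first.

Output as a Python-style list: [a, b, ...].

Old toposort: [3, 4, 0, 1, 2]
Added edge: 2->1
Position of 2 (4) > position of 1 (3). Must reorder: 2 must now come before 1.
Run Kahn's algorithm (break ties by smallest node id):
  initial in-degrees: [2, 4, 3, 0, 1]
  ready (indeg=0): [3]
  pop 3: indeg[0]->1; indeg[1]->3; indeg[2]->2; indeg[4]->0 | ready=[4] | order so far=[3]
  pop 4: indeg[0]->0; indeg[1]->2; indeg[2]->1 | ready=[0] | order so far=[3, 4]
  pop 0: indeg[1]->1; indeg[2]->0 | ready=[2] | order so far=[3, 4, 0]
  pop 2: indeg[1]->0 | ready=[1] | order so far=[3, 4, 0, 2]
  pop 1: no out-edges | ready=[] | order so far=[3, 4, 0, 2, 1]
  Result: [3, 4, 0, 2, 1]

Answer: [3, 4, 0, 2, 1]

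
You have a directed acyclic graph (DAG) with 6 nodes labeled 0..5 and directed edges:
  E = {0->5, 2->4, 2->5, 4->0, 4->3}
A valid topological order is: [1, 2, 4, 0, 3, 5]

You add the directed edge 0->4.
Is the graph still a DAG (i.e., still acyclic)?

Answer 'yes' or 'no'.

Answer: no

Derivation:
Given toposort: [1, 2, 4, 0, 3, 5]
Position of 0: index 3; position of 4: index 2
New edge 0->4: backward (u after v in old order)
Backward edge: old toposort is now invalid. Check if this creates a cycle.
Does 4 already reach 0? Reachable from 4: [0, 3, 4, 5]. YES -> cycle!
Still a DAG? no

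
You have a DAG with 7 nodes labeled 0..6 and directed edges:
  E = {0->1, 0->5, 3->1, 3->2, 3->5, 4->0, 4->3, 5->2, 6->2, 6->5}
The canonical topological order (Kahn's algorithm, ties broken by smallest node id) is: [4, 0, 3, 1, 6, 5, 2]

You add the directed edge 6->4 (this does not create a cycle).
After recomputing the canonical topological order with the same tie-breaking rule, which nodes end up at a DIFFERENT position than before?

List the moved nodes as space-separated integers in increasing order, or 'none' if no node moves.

Old toposort: [4, 0, 3, 1, 6, 5, 2]
Added edge 6->4
Recompute Kahn (smallest-id tiebreak):
  initial in-degrees: [1, 2, 3, 1, 1, 3, 0]
  ready (indeg=0): [6]
  pop 6: indeg[2]->2; indeg[4]->0; indeg[5]->2 | ready=[4] | order so far=[6]
  pop 4: indeg[0]->0; indeg[3]->0 | ready=[0, 3] | order so far=[6, 4]
  pop 0: indeg[1]->1; indeg[5]->1 | ready=[3] | order so far=[6, 4, 0]
  pop 3: indeg[1]->0; indeg[2]->1; indeg[5]->0 | ready=[1, 5] | order so far=[6, 4, 0, 3]
  pop 1: no out-edges | ready=[5] | order so far=[6, 4, 0, 3, 1]
  pop 5: indeg[2]->0 | ready=[2] | order so far=[6, 4, 0, 3, 1, 5]
  pop 2: no out-edges | ready=[] | order so far=[6, 4, 0, 3, 1, 5, 2]
New canonical toposort: [6, 4, 0, 3, 1, 5, 2]
Compare positions:
  Node 0: index 1 -> 2 (moved)
  Node 1: index 3 -> 4 (moved)
  Node 2: index 6 -> 6 (same)
  Node 3: index 2 -> 3 (moved)
  Node 4: index 0 -> 1 (moved)
  Node 5: index 5 -> 5 (same)
  Node 6: index 4 -> 0 (moved)
Nodes that changed position: 0 1 3 4 6

Answer: 0 1 3 4 6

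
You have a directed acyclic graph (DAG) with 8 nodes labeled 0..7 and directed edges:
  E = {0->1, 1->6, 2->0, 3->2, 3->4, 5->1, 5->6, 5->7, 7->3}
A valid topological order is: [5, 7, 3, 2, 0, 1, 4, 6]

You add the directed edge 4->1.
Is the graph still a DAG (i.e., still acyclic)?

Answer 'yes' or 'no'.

Answer: yes

Derivation:
Given toposort: [5, 7, 3, 2, 0, 1, 4, 6]
Position of 4: index 6; position of 1: index 5
New edge 4->1: backward (u after v in old order)
Backward edge: old toposort is now invalid. Check if this creates a cycle.
Does 1 already reach 4? Reachable from 1: [1, 6]. NO -> still a DAG (reorder needed).
Still a DAG? yes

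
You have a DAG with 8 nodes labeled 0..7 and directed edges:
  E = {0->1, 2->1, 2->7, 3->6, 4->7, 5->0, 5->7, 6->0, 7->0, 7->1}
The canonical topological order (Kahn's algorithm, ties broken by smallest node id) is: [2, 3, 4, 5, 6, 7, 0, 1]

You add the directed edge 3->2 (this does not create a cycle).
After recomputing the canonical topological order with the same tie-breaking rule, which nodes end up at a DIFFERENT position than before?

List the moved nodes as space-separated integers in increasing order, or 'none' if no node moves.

Answer: 2 3

Derivation:
Old toposort: [2, 3, 4, 5, 6, 7, 0, 1]
Added edge 3->2
Recompute Kahn (smallest-id tiebreak):
  initial in-degrees: [3, 3, 1, 0, 0, 0, 1, 3]
  ready (indeg=0): [3, 4, 5]
  pop 3: indeg[2]->0; indeg[6]->0 | ready=[2, 4, 5, 6] | order so far=[3]
  pop 2: indeg[1]->2; indeg[7]->2 | ready=[4, 5, 6] | order so far=[3, 2]
  pop 4: indeg[7]->1 | ready=[5, 6] | order so far=[3, 2, 4]
  pop 5: indeg[0]->2; indeg[7]->0 | ready=[6, 7] | order so far=[3, 2, 4, 5]
  pop 6: indeg[0]->1 | ready=[7] | order so far=[3, 2, 4, 5, 6]
  pop 7: indeg[0]->0; indeg[1]->1 | ready=[0] | order so far=[3, 2, 4, 5, 6, 7]
  pop 0: indeg[1]->0 | ready=[1] | order so far=[3, 2, 4, 5, 6, 7, 0]
  pop 1: no out-edges | ready=[] | order so far=[3, 2, 4, 5, 6, 7, 0, 1]
New canonical toposort: [3, 2, 4, 5, 6, 7, 0, 1]
Compare positions:
  Node 0: index 6 -> 6 (same)
  Node 1: index 7 -> 7 (same)
  Node 2: index 0 -> 1 (moved)
  Node 3: index 1 -> 0 (moved)
  Node 4: index 2 -> 2 (same)
  Node 5: index 3 -> 3 (same)
  Node 6: index 4 -> 4 (same)
  Node 7: index 5 -> 5 (same)
Nodes that changed position: 2 3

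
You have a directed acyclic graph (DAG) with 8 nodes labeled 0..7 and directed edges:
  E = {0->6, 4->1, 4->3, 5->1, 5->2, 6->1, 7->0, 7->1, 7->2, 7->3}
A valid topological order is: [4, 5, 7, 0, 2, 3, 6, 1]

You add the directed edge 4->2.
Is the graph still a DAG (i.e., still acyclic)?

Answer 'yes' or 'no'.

Given toposort: [4, 5, 7, 0, 2, 3, 6, 1]
Position of 4: index 0; position of 2: index 4
New edge 4->2: forward
Forward edge: respects the existing order. Still a DAG, same toposort still valid.
Still a DAG? yes

Answer: yes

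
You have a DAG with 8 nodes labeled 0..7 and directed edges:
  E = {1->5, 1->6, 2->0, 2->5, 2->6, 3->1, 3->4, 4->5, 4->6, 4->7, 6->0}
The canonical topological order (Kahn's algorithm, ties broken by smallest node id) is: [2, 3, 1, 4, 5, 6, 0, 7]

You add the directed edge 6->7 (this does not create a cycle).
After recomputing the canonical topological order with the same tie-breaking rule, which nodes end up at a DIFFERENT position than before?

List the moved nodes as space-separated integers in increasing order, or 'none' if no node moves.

Old toposort: [2, 3, 1, 4, 5, 6, 0, 7]
Added edge 6->7
Recompute Kahn (smallest-id tiebreak):
  initial in-degrees: [2, 1, 0, 0, 1, 3, 3, 2]
  ready (indeg=0): [2, 3]
  pop 2: indeg[0]->1; indeg[5]->2; indeg[6]->2 | ready=[3] | order so far=[2]
  pop 3: indeg[1]->0; indeg[4]->0 | ready=[1, 4] | order so far=[2, 3]
  pop 1: indeg[5]->1; indeg[6]->1 | ready=[4] | order so far=[2, 3, 1]
  pop 4: indeg[5]->0; indeg[6]->0; indeg[7]->1 | ready=[5, 6] | order so far=[2, 3, 1, 4]
  pop 5: no out-edges | ready=[6] | order so far=[2, 3, 1, 4, 5]
  pop 6: indeg[0]->0; indeg[7]->0 | ready=[0, 7] | order so far=[2, 3, 1, 4, 5, 6]
  pop 0: no out-edges | ready=[7] | order so far=[2, 3, 1, 4, 5, 6, 0]
  pop 7: no out-edges | ready=[] | order so far=[2, 3, 1, 4, 5, 6, 0, 7]
New canonical toposort: [2, 3, 1, 4, 5, 6, 0, 7]
Compare positions:
  Node 0: index 6 -> 6 (same)
  Node 1: index 2 -> 2 (same)
  Node 2: index 0 -> 0 (same)
  Node 3: index 1 -> 1 (same)
  Node 4: index 3 -> 3 (same)
  Node 5: index 4 -> 4 (same)
  Node 6: index 5 -> 5 (same)
  Node 7: index 7 -> 7 (same)
Nodes that changed position: none

Answer: none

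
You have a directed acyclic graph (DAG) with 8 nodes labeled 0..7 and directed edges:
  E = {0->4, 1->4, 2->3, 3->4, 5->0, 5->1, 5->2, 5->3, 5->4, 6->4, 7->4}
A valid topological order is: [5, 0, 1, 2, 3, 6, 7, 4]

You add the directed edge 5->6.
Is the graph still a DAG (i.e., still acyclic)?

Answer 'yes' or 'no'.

Given toposort: [5, 0, 1, 2, 3, 6, 7, 4]
Position of 5: index 0; position of 6: index 5
New edge 5->6: forward
Forward edge: respects the existing order. Still a DAG, same toposort still valid.
Still a DAG? yes

Answer: yes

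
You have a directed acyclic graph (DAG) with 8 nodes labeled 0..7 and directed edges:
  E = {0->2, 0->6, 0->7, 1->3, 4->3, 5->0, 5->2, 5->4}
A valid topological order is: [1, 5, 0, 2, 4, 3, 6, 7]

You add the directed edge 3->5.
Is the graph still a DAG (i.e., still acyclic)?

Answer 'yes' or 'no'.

Answer: no

Derivation:
Given toposort: [1, 5, 0, 2, 4, 3, 6, 7]
Position of 3: index 5; position of 5: index 1
New edge 3->5: backward (u after v in old order)
Backward edge: old toposort is now invalid. Check if this creates a cycle.
Does 5 already reach 3? Reachable from 5: [0, 2, 3, 4, 5, 6, 7]. YES -> cycle!
Still a DAG? no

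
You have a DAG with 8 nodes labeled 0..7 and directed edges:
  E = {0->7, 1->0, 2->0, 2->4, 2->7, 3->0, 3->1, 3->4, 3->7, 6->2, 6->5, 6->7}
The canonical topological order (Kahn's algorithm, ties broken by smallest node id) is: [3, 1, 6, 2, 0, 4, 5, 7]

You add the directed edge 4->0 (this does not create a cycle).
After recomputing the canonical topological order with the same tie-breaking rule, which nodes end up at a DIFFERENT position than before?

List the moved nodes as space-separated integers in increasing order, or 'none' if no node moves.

Answer: 0 4

Derivation:
Old toposort: [3, 1, 6, 2, 0, 4, 5, 7]
Added edge 4->0
Recompute Kahn (smallest-id tiebreak):
  initial in-degrees: [4, 1, 1, 0, 2, 1, 0, 4]
  ready (indeg=0): [3, 6]
  pop 3: indeg[0]->3; indeg[1]->0; indeg[4]->1; indeg[7]->3 | ready=[1, 6] | order so far=[3]
  pop 1: indeg[0]->2 | ready=[6] | order so far=[3, 1]
  pop 6: indeg[2]->0; indeg[5]->0; indeg[7]->2 | ready=[2, 5] | order so far=[3, 1, 6]
  pop 2: indeg[0]->1; indeg[4]->0; indeg[7]->1 | ready=[4, 5] | order so far=[3, 1, 6, 2]
  pop 4: indeg[0]->0 | ready=[0, 5] | order so far=[3, 1, 6, 2, 4]
  pop 0: indeg[7]->0 | ready=[5, 7] | order so far=[3, 1, 6, 2, 4, 0]
  pop 5: no out-edges | ready=[7] | order so far=[3, 1, 6, 2, 4, 0, 5]
  pop 7: no out-edges | ready=[] | order so far=[3, 1, 6, 2, 4, 0, 5, 7]
New canonical toposort: [3, 1, 6, 2, 4, 0, 5, 7]
Compare positions:
  Node 0: index 4 -> 5 (moved)
  Node 1: index 1 -> 1 (same)
  Node 2: index 3 -> 3 (same)
  Node 3: index 0 -> 0 (same)
  Node 4: index 5 -> 4 (moved)
  Node 5: index 6 -> 6 (same)
  Node 6: index 2 -> 2 (same)
  Node 7: index 7 -> 7 (same)
Nodes that changed position: 0 4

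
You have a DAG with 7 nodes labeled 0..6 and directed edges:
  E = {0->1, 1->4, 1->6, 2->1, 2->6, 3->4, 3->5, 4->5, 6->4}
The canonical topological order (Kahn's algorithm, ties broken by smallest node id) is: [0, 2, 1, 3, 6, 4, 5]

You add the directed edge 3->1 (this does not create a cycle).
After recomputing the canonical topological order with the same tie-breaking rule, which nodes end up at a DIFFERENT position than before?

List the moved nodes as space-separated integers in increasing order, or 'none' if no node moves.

Answer: 1 3

Derivation:
Old toposort: [0, 2, 1, 3, 6, 4, 5]
Added edge 3->1
Recompute Kahn (smallest-id tiebreak):
  initial in-degrees: [0, 3, 0, 0, 3, 2, 2]
  ready (indeg=0): [0, 2, 3]
  pop 0: indeg[1]->2 | ready=[2, 3] | order so far=[0]
  pop 2: indeg[1]->1; indeg[6]->1 | ready=[3] | order so far=[0, 2]
  pop 3: indeg[1]->0; indeg[4]->2; indeg[5]->1 | ready=[1] | order so far=[0, 2, 3]
  pop 1: indeg[4]->1; indeg[6]->0 | ready=[6] | order so far=[0, 2, 3, 1]
  pop 6: indeg[4]->0 | ready=[4] | order so far=[0, 2, 3, 1, 6]
  pop 4: indeg[5]->0 | ready=[5] | order so far=[0, 2, 3, 1, 6, 4]
  pop 5: no out-edges | ready=[] | order so far=[0, 2, 3, 1, 6, 4, 5]
New canonical toposort: [0, 2, 3, 1, 6, 4, 5]
Compare positions:
  Node 0: index 0 -> 0 (same)
  Node 1: index 2 -> 3 (moved)
  Node 2: index 1 -> 1 (same)
  Node 3: index 3 -> 2 (moved)
  Node 4: index 5 -> 5 (same)
  Node 5: index 6 -> 6 (same)
  Node 6: index 4 -> 4 (same)
Nodes that changed position: 1 3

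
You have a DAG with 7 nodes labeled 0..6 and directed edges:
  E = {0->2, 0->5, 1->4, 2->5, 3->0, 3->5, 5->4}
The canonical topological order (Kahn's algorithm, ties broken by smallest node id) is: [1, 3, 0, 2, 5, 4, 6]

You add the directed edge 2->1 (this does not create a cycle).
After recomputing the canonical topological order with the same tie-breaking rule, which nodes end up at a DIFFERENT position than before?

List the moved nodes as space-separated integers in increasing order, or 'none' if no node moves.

Old toposort: [1, 3, 0, 2, 5, 4, 6]
Added edge 2->1
Recompute Kahn (smallest-id tiebreak):
  initial in-degrees: [1, 1, 1, 0, 2, 3, 0]
  ready (indeg=0): [3, 6]
  pop 3: indeg[0]->0; indeg[5]->2 | ready=[0, 6] | order so far=[3]
  pop 0: indeg[2]->0; indeg[5]->1 | ready=[2, 6] | order so far=[3, 0]
  pop 2: indeg[1]->0; indeg[5]->0 | ready=[1, 5, 6] | order so far=[3, 0, 2]
  pop 1: indeg[4]->1 | ready=[5, 6] | order so far=[3, 0, 2, 1]
  pop 5: indeg[4]->0 | ready=[4, 6] | order so far=[3, 0, 2, 1, 5]
  pop 4: no out-edges | ready=[6] | order so far=[3, 0, 2, 1, 5, 4]
  pop 6: no out-edges | ready=[] | order so far=[3, 0, 2, 1, 5, 4, 6]
New canonical toposort: [3, 0, 2, 1, 5, 4, 6]
Compare positions:
  Node 0: index 2 -> 1 (moved)
  Node 1: index 0 -> 3 (moved)
  Node 2: index 3 -> 2 (moved)
  Node 3: index 1 -> 0 (moved)
  Node 4: index 5 -> 5 (same)
  Node 5: index 4 -> 4 (same)
  Node 6: index 6 -> 6 (same)
Nodes that changed position: 0 1 2 3

Answer: 0 1 2 3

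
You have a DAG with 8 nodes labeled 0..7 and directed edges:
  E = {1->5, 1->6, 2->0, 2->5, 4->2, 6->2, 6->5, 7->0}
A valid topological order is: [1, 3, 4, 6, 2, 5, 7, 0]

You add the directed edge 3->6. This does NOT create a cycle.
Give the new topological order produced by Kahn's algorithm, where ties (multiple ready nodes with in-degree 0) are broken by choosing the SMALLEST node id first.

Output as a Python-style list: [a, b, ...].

Old toposort: [1, 3, 4, 6, 2, 5, 7, 0]
Added edge: 3->6
Position of 3 (1) < position of 6 (3). Old order still valid.
Run Kahn's algorithm (break ties by smallest node id):
  initial in-degrees: [2, 0, 2, 0, 0, 3, 2, 0]
  ready (indeg=0): [1, 3, 4, 7]
  pop 1: indeg[5]->2; indeg[6]->1 | ready=[3, 4, 7] | order so far=[1]
  pop 3: indeg[6]->0 | ready=[4, 6, 7] | order so far=[1, 3]
  pop 4: indeg[2]->1 | ready=[6, 7] | order so far=[1, 3, 4]
  pop 6: indeg[2]->0; indeg[5]->1 | ready=[2, 7] | order so far=[1, 3, 4, 6]
  pop 2: indeg[0]->1; indeg[5]->0 | ready=[5, 7] | order so far=[1, 3, 4, 6, 2]
  pop 5: no out-edges | ready=[7] | order so far=[1, 3, 4, 6, 2, 5]
  pop 7: indeg[0]->0 | ready=[0] | order so far=[1, 3, 4, 6, 2, 5, 7]
  pop 0: no out-edges | ready=[] | order so far=[1, 3, 4, 6, 2, 5, 7, 0]
  Result: [1, 3, 4, 6, 2, 5, 7, 0]

Answer: [1, 3, 4, 6, 2, 5, 7, 0]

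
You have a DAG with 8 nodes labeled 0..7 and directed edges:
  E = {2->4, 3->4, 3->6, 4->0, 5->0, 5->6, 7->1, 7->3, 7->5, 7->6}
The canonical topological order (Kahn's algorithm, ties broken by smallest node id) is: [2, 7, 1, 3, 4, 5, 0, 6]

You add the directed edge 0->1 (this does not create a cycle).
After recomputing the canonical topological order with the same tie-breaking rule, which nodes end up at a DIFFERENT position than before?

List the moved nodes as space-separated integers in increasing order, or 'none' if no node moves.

Answer: 0 1 3 4 5

Derivation:
Old toposort: [2, 7, 1, 3, 4, 5, 0, 6]
Added edge 0->1
Recompute Kahn (smallest-id tiebreak):
  initial in-degrees: [2, 2, 0, 1, 2, 1, 3, 0]
  ready (indeg=0): [2, 7]
  pop 2: indeg[4]->1 | ready=[7] | order so far=[2]
  pop 7: indeg[1]->1; indeg[3]->0; indeg[5]->0; indeg[6]->2 | ready=[3, 5] | order so far=[2, 7]
  pop 3: indeg[4]->0; indeg[6]->1 | ready=[4, 5] | order so far=[2, 7, 3]
  pop 4: indeg[0]->1 | ready=[5] | order so far=[2, 7, 3, 4]
  pop 5: indeg[0]->0; indeg[6]->0 | ready=[0, 6] | order so far=[2, 7, 3, 4, 5]
  pop 0: indeg[1]->0 | ready=[1, 6] | order so far=[2, 7, 3, 4, 5, 0]
  pop 1: no out-edges | ready=[6] | order so far=[2, 7, 3, 4, 5, 0, 1]
  pop 6: no out-edges | ready=[] | order so far=[2, 7, 3, 4, 5, 0, 1, 6]
New canonical toposort: [2, 7, 3, 4, 5, 0, 1, 6]
Compare positions:
  Node 0: index 6 -> 5 (moved)
  Node 1: index 2 -> 6 (moved)
  Node 2: index 0 -> 0 (same)
  Node 3: index 3 -> 2 (moved)
  Node 4: index 4 -> 3 (moved)
  Node 5: index 5 -> 4 (moved)
  Node 6: index 7 -> 7 (same)
  Node 7: index 1 -> 1 (same)
Nodes that changed position: 0 1 3 4 5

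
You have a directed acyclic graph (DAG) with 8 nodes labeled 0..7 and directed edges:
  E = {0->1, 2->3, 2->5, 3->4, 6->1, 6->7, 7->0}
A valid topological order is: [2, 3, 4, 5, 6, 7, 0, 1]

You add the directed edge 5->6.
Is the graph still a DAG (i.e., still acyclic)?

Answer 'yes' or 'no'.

Given toposort: [2, 3, 4, 5, 6, 7, 0, 1]
Position of 5: index 3; position of 6: index 4
New edge 5->6: forward
Forward edge: respects the existing order. Still a DAG, same toposort still valid.
Still a DAG? yes

Answer: yes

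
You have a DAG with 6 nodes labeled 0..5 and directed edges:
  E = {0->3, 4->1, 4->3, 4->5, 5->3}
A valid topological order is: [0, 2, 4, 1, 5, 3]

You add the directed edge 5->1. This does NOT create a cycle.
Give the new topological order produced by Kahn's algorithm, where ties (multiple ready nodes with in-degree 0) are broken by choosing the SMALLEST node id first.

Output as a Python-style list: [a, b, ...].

Answer: [0, 2, 4, 5, 1, 3]

Derivation:
Old toposort: [0, 2, 4, 1, 5, 3]
Added edge: 5->1
Position of 5 (4) > position of 1 (3). Must reorder: 5 must now come before 1.
Run Kahn's algorithm (break ties by smallest node id):
  initial in-degrees: [0, 2, 0, 3, 0, 1]
  ready (indeg=0): [0, 2, 4]
  pop 0: indeg[3]->2 | ready=[2, 4] | order so far=[0]
  pop 2: no out-edges | ready=[4] | order so far=[0, 2]
  pop 4: indeg[1]->1; indeg[3]->1; indeg[5]->0 | ready=[5] | order so far=[0, 2, 4]
  pop 5: indeg[1]->0; indeg[3]->0 | ready=[1, 3] | order so far=[0, 2, 4, 5]
  pop 1: no out-edges | ready=[3] | order so far=[0, 2, 4, 5, 1]
  pop 3: no out-edges | ready=[] | order so far=[0, 2, 4, 5, 1, 3]
  Result: [0, 2, 4, 5, 1, 3]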